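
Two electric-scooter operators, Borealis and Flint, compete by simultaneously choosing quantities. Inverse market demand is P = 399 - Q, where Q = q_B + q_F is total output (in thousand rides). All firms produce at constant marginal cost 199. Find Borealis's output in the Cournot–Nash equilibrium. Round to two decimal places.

A representative firm's profit is π_i = q_i(399 - Q) - 199q_i.
Setting ∂π_i/∂q_i = 0 with rivals' quantities fixed: 200 - 2q_i - q_j = 0.
By symmetry each firm produces the same amount; substituting q_j = q_i yields q_i = 200/3.

66.67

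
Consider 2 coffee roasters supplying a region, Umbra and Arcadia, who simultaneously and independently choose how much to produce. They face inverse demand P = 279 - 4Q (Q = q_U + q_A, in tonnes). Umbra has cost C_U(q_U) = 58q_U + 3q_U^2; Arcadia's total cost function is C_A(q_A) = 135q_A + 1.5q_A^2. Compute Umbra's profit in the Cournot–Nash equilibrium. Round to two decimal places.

Umbra's profit: π_U = (279 - 4Q)q_U - (58q_U + 3q_U²). Setting ∂π_U/∂q_U = 0: 221 - 14q_U - 4(q_A) = 0.
Arcadia's profit: π_A = (279 - 4Q)q_A - (135q_A + (3/2)q_A²). Setting ∂π_A/∂q_A = 0: 144 - 11q_A - 4(q_U) = 0.
So q_U = (221 - 4q_A)/14 and q_A = (144 - 4q_U)/11.
Solving the pair: q_U = 1855/138, q_A = 566/69.
Price P = 279 - 4·21.6449 = 192.4203.
Umbra's profit: 192.4203·(1855/138) - 58·(1855/138) - 3(1855/138)² = 1264.8170.

1264.82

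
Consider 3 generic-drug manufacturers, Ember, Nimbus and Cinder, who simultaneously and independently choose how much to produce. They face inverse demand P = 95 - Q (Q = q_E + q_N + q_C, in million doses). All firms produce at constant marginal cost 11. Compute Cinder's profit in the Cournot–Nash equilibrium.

A representative firm's profit is π_i = q_i(95 - Q) - 11q_i.
First-order condition (treating rivals' output as given): 84 - 2q_i - Σ_{j≠i} q_j = 0.
With identical firms every q_j equals q_i, so Σ_{j≠i} q_j = 2q_i and 84 = 4q_i, giving q_i = 21.
Price P = 95 - 63 = 32.
Cinder's profit: (32 - 11)·21 = 441.

441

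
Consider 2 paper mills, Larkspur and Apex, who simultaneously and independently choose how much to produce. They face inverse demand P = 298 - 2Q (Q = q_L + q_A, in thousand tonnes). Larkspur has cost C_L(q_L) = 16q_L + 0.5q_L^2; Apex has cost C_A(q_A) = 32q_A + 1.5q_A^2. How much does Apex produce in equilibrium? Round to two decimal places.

24.71

Larkspur's profit: π_L = (298 - 2Q)q_L - (16q_L + (1/2)q_L²). Setting ∂π_L/∂q_L = 0: 282 - 5q_L - 2(q_A) = 0.
Apex's profit: π_A = (298 - 2Q)q_A - (32q_A + (3/2)q_A²). Setting ∂π_A/∂q_A = 0: 266 - 7q_A - 2(q_L) = 0.
So q_L = (282 - 2q_A)/5 and q_A = (266 - 2q_L)/7.
Solving the pair: q_L = 1442/31, q_A = 766/31.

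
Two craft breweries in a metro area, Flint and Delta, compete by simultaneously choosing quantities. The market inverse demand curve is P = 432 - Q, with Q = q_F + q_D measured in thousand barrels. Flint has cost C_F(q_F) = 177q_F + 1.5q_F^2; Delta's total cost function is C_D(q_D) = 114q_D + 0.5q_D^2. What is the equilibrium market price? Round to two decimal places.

304.71

Flint's profit: π_F = (432 - Q)q_F - (177q_F + (3/2)q_F²). Setting ∂π_F/∂q_F = 0: 255 - 5q_F - (q_D) = 0.
Delta's profit: π_D = (432 - Q)q_D - (114q_D + (1/2)q_D²). Setting ∂π_D/∂q_D = 0: 318 - 3q_D - (q_F) = 0.
So q_F = (255 - q_D)/5 and q_D = (318 - q_F)/3.
Solving the pair: q_F = 447/14, q_D = 1335/14.
Total output Q = 891/7, so price P = 432 - 891/7 = 304.7143.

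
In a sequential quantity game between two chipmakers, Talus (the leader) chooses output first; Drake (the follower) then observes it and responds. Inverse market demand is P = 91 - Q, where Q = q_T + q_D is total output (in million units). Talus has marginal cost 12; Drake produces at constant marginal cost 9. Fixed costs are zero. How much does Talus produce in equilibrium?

38

The follower Drake best-responds to any q_T: π_D = (91 - Q)q_D - 9q_D.
∂π_D/∂q_D = 82 - q_T - 2q_D = 0 gives the reaction function q_D = (82 - q_T)/2.
The leader anticipates this reaction. Substituting into P = 91 - Q gives P = 50 - (1/2)q_T, so π_T = (50 - (1/2)q_T)q_T - 12q_T.
Maximising: ∂π_T/∂q_T = 38 - q_T = 0, giving q_T = 38.
Then q_D = (82 - 38)/2 = 22.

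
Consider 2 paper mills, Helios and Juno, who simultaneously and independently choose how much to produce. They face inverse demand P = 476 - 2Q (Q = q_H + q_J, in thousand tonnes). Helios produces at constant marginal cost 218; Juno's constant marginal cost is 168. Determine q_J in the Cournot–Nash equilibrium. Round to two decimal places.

Helios's profit: π_H = (476 - 2Q)q_H - (218q_H). Setting ∂π_H/∂q_H = 0: 258 - 4q_H - 2(q_J) = 0.
Juno's first-order condition: 308 - 4q_J - 2(q_H) = 0.
Rearranging gives the reaction functions q_H = (258 - 2q_J)/4 and q_J = (308 - 2q_H)/4.
Substituting one into the other gives q_H = 104/3 and q_J = 179/3.

59.67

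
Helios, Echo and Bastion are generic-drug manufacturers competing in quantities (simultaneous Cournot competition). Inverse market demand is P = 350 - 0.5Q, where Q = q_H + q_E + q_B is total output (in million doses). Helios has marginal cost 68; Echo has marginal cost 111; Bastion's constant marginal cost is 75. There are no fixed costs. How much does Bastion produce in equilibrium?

152

Helios's profit: π_H = (350 - 0.5Q)q_H - (68q_H). Setting ∂π_H/∂q_H = 0: 282 - q_H - (1/2)(q_E + q_B) = 0.
Echo's first-order condition: 239 - q_E - (1/2)(q_H + q_B) = 0.
Bastion's profit: π_B = (350 - 0.5Q)q_B - (75q_B). Setting ∂π_B/∂q_B = 0: 275 - q_B - (1/2)(q_H + q_E) = 0.
Adding the 3 conditions: 796 − Q − Q = 0, i.e. Q = 398.
Back-substituting: q_H = (282 − 199)/(1/2) = 166, q_E = (239 − 199)/(1/2) = 80, q_B = (275 − 199)/(1/2) = 152.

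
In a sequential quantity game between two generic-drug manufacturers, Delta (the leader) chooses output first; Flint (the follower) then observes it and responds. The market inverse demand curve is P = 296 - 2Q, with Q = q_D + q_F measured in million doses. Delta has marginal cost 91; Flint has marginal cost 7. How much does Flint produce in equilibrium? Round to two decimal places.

57.13

The follower Flint best-responds to any q_D: π_F = (296 - 2Q)q_F - 7q_F.
∂π_F/∂q_F = 289 - 2q_D - 4q_F = 0 gives the reaction function q_F = (289 - 2q_D)/4.
Delta substitutes q_F(q_D) into its own profit: π_D = q_D(296 - 2q_D - (289 - 2q_D)/2) - 91q_D = (303/2 - q_D)q_D - 91q_D.
Leader FOC: 121/2 - 2q_D = 0, so q_D = 121/4.
Then q_F = (289 - 2·(121/4))/4 = 457/8.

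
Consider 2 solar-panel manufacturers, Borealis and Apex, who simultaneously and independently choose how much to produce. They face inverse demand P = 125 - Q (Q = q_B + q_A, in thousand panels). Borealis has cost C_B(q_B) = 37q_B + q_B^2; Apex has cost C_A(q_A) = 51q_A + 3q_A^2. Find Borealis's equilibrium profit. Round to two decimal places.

826.01

Borealis's profit: π_B = (125 - Q)q_B - (37q_B + q_B²). Setting ∂π_B/∂q_B = 0: 88 - 4q_B - (q_A) = 0.
Apex's profit: π_A = (125 - Q)q_A - (51q_A + 3q_A²). Setting ∂π_A/∂q_A = 0: 74 - 8q_A - (q_B) = 0.
Best responses: q_B = (88 - q_A)/4, q_A = (74 - q_B)/8.
Substituting one into the other gives q_B = 630/31 and q_A = 208/31.
Price P = 125 - 838/31 = 97.9677.
Borealis's profit: 97.9677·(630/31) - 37·(630/31) - (630/31)² = 826.0146.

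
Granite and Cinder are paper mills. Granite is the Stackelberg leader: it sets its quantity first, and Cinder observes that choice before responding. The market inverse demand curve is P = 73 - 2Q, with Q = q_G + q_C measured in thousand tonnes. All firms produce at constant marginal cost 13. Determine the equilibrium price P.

28

Solve by backward induction. Given q_G, the follower Cinder maximises π_C = (73 - 2q_G - 2q_C)q_C - 13q_C.
Follower FOC: 60 - 2q_G - 4q_C = 0, so q_C(q_G) = (60 - 2q_G)/4.
Granite substitutes q_C(q_G) into its own profit: π_G = q_G(73 - 2q_G - (60 - 2q_G)/2) - 13q_G = (43 - q_G)q_G - 13q_G.
Maximising: ∂π_G/∂q_G = 30 - 2q_G = 0, giving q_G = 15.
Then q_C = (60 - 2·15)/4 = 15/2.
Total output Q = 45/2, so price P = 73 - 2·(45/2) = 28.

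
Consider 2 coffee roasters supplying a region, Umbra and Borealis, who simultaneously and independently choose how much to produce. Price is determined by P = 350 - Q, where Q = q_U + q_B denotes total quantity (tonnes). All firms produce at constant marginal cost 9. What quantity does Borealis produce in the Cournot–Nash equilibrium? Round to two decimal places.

Each firm earns π_i = (350 - Q)q_i - 9q_i.
First-order condition (treating rivals' output as given): 341 - 2q_i - q_j = 0.
With identical firms every q_j equals q_i, so q_j = q_i and 341 = 3q_i, giving q_i = 341/3.

113.67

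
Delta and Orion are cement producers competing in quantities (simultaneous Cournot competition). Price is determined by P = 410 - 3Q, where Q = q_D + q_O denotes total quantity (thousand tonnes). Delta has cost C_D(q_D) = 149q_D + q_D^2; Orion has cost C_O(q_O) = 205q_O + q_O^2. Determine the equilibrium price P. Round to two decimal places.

Delta's profit: π_D = (410 - 3Q)q_D - (149q_D + q_D²). Setting ∂π_D/∂q_D = 0: 261 - 8q_D - 3(q_O) = 0.
Orion's profit: π_O = (410 - 3Q)q_O - (205q_O + q_O²). Setting ∂π_O/∂q_O = 0: 205 - 8q_O - 3(q_D) = 0.
So q_D = (261 - 3q_O)/8 and q_O = (205 - 3q_D)/8.
Substituting one into the other gives q_D = 1473/55 and q_O = 857/55.
Total output Q = 466/11, so price P = 410 - 3·(466/11) = 282.9091.

282.91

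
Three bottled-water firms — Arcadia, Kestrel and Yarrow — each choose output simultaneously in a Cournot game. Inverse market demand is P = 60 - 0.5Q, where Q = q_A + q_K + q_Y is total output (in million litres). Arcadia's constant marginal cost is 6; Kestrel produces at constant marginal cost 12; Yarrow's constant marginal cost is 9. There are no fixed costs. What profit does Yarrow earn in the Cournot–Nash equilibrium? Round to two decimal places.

Arcadia's profit: π_A = (60 - 0.5Q)q_A - (6q_A). Setting ∂π_A/∂q_A = 0: 54 - q_A - (1/2)(q_K + q_Y) = 0.
Kestrel's profit: π_K = (60 - 0.5Q)q_K - (12q_K). Setting ∂π_K/∂q_K = 0: 48 - q_K - (1/2)(q_A + q_Y) = 0.
Yarrow's profit: π_Y = (60 - 0.5Q)q_Y - (9q_Y). Setting ∂π_Y/∂q_Y = 0: 51 - q_Y - (1/2)(q_A + q_K) = 0.
Adding the 3 conditions: 153 − Q − Q = 0, i.e. Q = 153/2.
Back-substituting: q_A = (54 − 153/4)/(1/2) = 63/2, q_K = (48 − 153/4)/(1/2) = 39/2, q_Y = (51 − 153/4)/(1/2) = 51/2.
Price P = 60 - (1/2)·(153/2) = 87/4.
Yarrow's profit: (87/4 - 9)·(51/2) = 325.1250.

325.13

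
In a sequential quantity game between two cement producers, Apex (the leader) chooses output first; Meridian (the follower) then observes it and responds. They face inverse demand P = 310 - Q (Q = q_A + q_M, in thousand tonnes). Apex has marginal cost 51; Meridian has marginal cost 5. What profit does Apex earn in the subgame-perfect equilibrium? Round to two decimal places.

The follower Meridian best-responds to any q_A: π_M = (310 - Q)q_M - 5q_M.
Setting the follower's marginal profit to zero, 305 - q_A - 2q_M = 0, i.e. q_M = (305 - q_A)/2.
The leader anticipates this reaction. Substituting into P = 310 - Q gives P = 315/2 - (1/2)q_A, so π_A = (315/2 - (1/2)q_A)q_A - 51q_A.
Maximising: ∂π_A/∂q_A = 213/2 - q_A = 0, giving q_A = 213/2.
Then q_M = (305 - 213/2)/2 = 397/4.
Price P = 310 - 823/4 = 417/4.
Apex's profit: (417/4 - 51)·(213/2) = 5671.1250.

5671.13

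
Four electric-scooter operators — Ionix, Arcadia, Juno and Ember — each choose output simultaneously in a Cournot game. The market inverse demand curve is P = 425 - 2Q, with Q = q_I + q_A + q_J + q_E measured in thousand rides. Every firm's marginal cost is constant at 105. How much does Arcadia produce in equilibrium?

32

A representative firm's profit is π_i = q_i(425 - 2Q) - 105q_i.
Setting ∂π_i/∂q_i = 0 with rivals' quantities fixed: 320 - 4q_i - 2·Σ_{j≠i} q_j = 0.
By symmetry each firm produces the same amount; substituting Σ_{j≠i} q_j = 3q_i yields q_i = 320/10 = 32.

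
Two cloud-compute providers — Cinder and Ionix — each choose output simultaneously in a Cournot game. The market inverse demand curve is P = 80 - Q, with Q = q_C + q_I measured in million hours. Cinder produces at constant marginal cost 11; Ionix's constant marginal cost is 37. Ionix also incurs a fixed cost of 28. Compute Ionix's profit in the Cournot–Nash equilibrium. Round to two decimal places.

Cinder's profit: π_C = (80 - Q)q_C - (11q_C). Setting ∂π_C/∂q_C = 0: 69 - 2q_C - (q_I) = 0.
Ionix's profit: π_I = (80 - Q)q_I - (37q_I). Setting ∂π_I/∂q_I = 0: 43 - 2q_I - (q_C) = 0.
So q_C = (69 - q_I)/2 and q_I = (43 - q_C)/2.
Solving the pair: q_C = 95/3, q_I = 17/3.
Price P = 80 - 112/3 = 128/3.
Ionix's profit: (128/3 - 37)·(17/3) - 28 = 37/9.

4.11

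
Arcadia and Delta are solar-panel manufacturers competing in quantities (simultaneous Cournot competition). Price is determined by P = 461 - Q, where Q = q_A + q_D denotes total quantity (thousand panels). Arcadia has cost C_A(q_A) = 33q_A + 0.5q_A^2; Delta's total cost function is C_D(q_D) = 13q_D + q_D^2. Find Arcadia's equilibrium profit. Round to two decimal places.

Arcadia's profit: π_A = (461 - Q)q_A - (33q_A + (1/2)q_A²). Setting ∂π_A/∂q_A = 0: 428 - 3q_A - (q_D) = 0.
Delta's first-order condition: 448 - 4q_D - (q_A) = 0.
Rearranging gives the reaction functions q_A = (428 - q_D)/3 and q_D = (448 - q_A)/4.
Solving the pair: q_A = 1264/11, q_D = 916/11.
Price P = 461 - 198.1818 = 262.8182.
Arcadia's profit: 262.8182·(1264/11) - 33·(1264/11) - (1/2)(1264/11)² = 19806.1488.

19806.15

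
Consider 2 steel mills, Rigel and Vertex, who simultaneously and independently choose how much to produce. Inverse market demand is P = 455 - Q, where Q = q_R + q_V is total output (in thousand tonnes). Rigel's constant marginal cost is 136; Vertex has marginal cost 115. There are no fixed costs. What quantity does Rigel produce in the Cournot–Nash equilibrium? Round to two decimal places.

Rigel's profit: π_R = (455 - Q)q_R - (136q_R). Setting ∂π_R/∂q_R = 0: 319 - 2q_R - (q_V) = 0.
Vertex's first-order condition: 340 - 2q_V - (q_R) = 0.
So q_R = (319 - q_V)/2 and q_V = (340 - q_R)/2.
Substituting one into the other gives q_R = 298/3 and q_V = 361/3.

99.33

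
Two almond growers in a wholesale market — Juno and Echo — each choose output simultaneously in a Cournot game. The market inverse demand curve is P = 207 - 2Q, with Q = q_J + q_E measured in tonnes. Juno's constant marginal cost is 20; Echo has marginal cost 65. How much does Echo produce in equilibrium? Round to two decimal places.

16.17

Juno's profit: π_J = (207 - 2Q)q_J - (20q_J). Setting ∂π_J/∂q_J = 0: 187 - 4q_J - 2(q_E) = 0.
Echo's first-order condition: 142 - 4q_E - 2(q_J) = 0.
So q_J = (187 - 2q_E)/4 and q_E = (142 - 2q_J)/4.
Substituting one into the other gives q_J = 116/3 and q_E = 97/6.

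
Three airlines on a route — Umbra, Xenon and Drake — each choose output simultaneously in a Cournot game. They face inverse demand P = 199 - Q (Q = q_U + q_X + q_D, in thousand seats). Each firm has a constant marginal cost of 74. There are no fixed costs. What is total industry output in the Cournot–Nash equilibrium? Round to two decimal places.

93.75

A representative firm's profit is π_i = q_i(199 - Q) - 74q_i.
Setting ∂π_i/∂q_i = 0 with rivals' quantities fixed: 125 - 2q_i - Σ_{j≠i} q_j = 0.
By symmetry each firm produces the same amount; substituting Σ_{j≠i} q_j = 2q_i yields q_i = 125/4.
Total output Q = 125/4 + 125/4 + 125/4 = 375/4.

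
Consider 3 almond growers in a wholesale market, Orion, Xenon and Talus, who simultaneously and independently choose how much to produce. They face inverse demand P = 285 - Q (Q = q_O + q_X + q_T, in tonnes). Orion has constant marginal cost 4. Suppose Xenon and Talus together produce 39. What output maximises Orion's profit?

121

With rivals' combined output fixed at 39, Orion's profit is π_O = (285 - 39 - q_O)q_O - (4q_O) = (246 - q_O)q_O - (4q_O).
∂π_O/∂q_O = 242 - 2q_O = 0, so q_O = 121.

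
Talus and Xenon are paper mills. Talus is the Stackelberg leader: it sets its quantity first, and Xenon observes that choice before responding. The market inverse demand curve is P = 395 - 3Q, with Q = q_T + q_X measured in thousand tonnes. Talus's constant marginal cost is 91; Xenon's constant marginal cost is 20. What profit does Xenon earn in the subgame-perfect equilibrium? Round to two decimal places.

5568.52

Solve by backward induction. Given q_T, the follower Xenon maximises π_X = (395 - 3q_T - 3q_X)q_X - 20q_X.
Setting the follower's marginal profit to zero, 375 - 3q_T - 6q_X = 0, i.e. q_X = (375 - 3q_T)/6.
The leader anticipates this reaction. Substituting into P = 395 - 3Q gives P = 415/2 - (3/2)q_T, so π_T = (415/2 - (3/2)q_T)q_T - 91q_T.
The leader's first-order condition 233/2 - 3q_T = 0 yields q_T = 233/6.
Then q_X = (375 - 3·(233/6))/6 = 517/12.
Price P = 395 - 3·(983/12) = 597/4.
Xenon's profit: (597/4 - 20)·(517/12) = 5568.5208.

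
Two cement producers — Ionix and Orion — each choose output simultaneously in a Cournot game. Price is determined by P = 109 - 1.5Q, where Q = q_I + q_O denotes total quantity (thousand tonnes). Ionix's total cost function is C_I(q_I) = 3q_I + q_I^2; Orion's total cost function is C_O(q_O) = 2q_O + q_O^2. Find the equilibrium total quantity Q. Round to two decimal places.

Ionix's profit: π_I = (109 - 1.5Q)q_I - (3q_I + q_I²). Setting ∂π_I/∂q_I = 0: 106 - 5q_I - (3/2)(q_O) = 0.
Orion's first-order condition: 107 - 5q_O - (3/2)(q_I) = 0.
So q_I = (106 - (3/2)q_O)/5 and q_O = (107 - (3/2)q_I)/5.
Solving the pair: q_I = 1478/91, q_O = 1504/91.
Total output Q = 1478/91 + 1504/91 = 426/13.

32.77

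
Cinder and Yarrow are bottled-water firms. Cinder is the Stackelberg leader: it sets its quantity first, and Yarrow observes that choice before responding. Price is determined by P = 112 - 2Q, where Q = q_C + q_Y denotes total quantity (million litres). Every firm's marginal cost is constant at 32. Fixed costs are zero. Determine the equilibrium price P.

The follower Yarrow best-responds to any q_C: π_Y = (112 - 2Q)q_Y - 32q_Y.
Setting the follower's marginal profit to zero, 80 - 2q_C - 4q_Y = 0, i.e. q_Y = (80 - 2q_C)/4.
The leader anticipates this reaction. Substituting into P = 112 - 2Q gives P = 72 - q_C, so π_C = (72 - q_C)q_C - 32q_C.
Leader FOC: 40 - 2q_C = 0, so q_C = 20.
Then q_Y = (80 - 2·20)/4 = 10.
Total output Q = 30, so price P = 112 - 2·30 = 52.

52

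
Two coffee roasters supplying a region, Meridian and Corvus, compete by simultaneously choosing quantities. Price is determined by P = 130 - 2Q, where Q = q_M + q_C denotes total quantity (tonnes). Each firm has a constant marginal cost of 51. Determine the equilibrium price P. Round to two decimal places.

Each firm earns π_i = (130 - 2Q)q_i - 51q_i.
Setting ∂π_i/∂q_i = 0 with rivals' quantities fixed: 79 - 4q_i - 2q_j = 0.
With identical firms every q_j equals q_i, so q_j = q_i and 79 = 6q_i, giving q_i = 79/6.
Total output Q = 79/3, so price P = 130 - 2·(79/3) = 232/3.

77.33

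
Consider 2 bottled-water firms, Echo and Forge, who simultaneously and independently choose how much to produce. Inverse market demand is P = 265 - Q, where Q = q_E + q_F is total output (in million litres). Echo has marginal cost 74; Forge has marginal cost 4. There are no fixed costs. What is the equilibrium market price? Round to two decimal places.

Echo's profit: π_E = (265 - Q)q_E - (74q_E). Setting ∂π_E/∂q_E = 0: 191 - 2q_E - (q_F) = 0.
Forge's first-order condition: 261 - 2q_F - (q_E) = 0.
Best responses: q_E = (191 - q_F)/2, q_F = (261 - q_E)/2.
Substituting one into the other gives q_E = 121/3 and q_F = 331/3.
Total output Q = 452/3, so price P = 265 - 452/3 = 343/3.

114.33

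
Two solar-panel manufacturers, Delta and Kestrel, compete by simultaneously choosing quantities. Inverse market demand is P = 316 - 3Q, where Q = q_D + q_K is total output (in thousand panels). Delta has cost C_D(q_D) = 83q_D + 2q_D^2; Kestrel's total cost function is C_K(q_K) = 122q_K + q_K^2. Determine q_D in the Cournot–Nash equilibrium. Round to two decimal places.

18.06

Delta's profit: π_D = (316 - 3Q)q_D - (83q_D + 2q_D²). Setting ∂π_D/∂q_D = 0: 233 - 10q_D - 3(q_K) = 0.
Kestrel's profit: π_K = (316 - 3Q)q_K - (122q_K + q_K²). Setting ∂π_K/∂q_K = 0: 194 - 8q_K - 3(q_D) = 0.
Best responses: q_D = (233 - 3q_K)/10, q_K = (194 - 3q_D)/8.
Solving the pair: q_D = 1282/71, q_K = 1241/71.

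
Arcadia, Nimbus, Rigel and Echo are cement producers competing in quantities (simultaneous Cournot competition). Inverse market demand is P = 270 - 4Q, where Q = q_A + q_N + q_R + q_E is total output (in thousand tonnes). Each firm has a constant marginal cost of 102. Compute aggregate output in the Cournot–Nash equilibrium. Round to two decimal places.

33.60

Each firm earns π_i = (270 - 4Q)q_i - 102q_i.
Setting ∂π_i/∂q_i = 0 with rivals' quantities fixed: 168 - 8q_i - 4·Σ_{j≠i} q_j = 0.
By symmetry each firm produces the same amount; substituting Σ_{j≠i} q_j = 3q_i yields q_i = 168/20 = 42/5.
Total output Q = 42/5 + 42/5 + 42/5 + 42/5 = 168/5.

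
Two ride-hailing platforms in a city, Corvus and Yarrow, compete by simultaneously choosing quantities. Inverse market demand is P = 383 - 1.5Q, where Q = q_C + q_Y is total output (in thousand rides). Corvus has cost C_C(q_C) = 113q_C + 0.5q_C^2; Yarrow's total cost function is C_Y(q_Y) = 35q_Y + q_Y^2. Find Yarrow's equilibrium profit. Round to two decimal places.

Corvus's profit: π_C = (383 - 1.5Q)q_C - (113q_C + (1/2)q_C²). Setting ∂π_C/∂q_C = 0: 270 - 4q_C - (3/2)(q_Y) = 0.
Yarrow's profit: π_Y = (383 - 1.5Q)q_Y - (35q_Y + q_Y²). Setting ∂π_Y/∂q_Y = 0: 348 - 5q_Y - (3/2)(q_C) = 0.
So q_C = (270 - (3/2)q_Y)/4 and q_Y = (348 - (3/2)q_C)/5.
Solving the pair: q_C = 46.6479, q_Y = 55.6056.
Price P = 383 - (3/2)·102.2535 = 229.6197.
Yarrow's profit: 229.6197·55.6056 - 35·55.6056 - 55.6056² = 7729.9663.

7729.97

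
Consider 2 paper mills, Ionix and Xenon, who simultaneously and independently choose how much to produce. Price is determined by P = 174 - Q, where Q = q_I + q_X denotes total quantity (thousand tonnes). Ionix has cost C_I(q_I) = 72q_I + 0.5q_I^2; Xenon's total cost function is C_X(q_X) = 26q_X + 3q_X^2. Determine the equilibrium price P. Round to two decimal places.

Ionix's profit: π_I = (174 - Q)q_I - (72q_I + (1/2)q_I²). Setting ∂π_I/∂q_I = 0: 102 - 3q_I - (q_X) = 0.
Xenon's first-order condition: 148 - 8q_X - (q_I) = 0.
So q_I = (102 - q_X)/3 and q_X = (148 - q_I)/8.
Substituting one into the other gives q_I = 668/23 and q_X = 342/23.
Total output Q = 1010/23, so price P = 174 - 1010/23 = 130.0870.

130.09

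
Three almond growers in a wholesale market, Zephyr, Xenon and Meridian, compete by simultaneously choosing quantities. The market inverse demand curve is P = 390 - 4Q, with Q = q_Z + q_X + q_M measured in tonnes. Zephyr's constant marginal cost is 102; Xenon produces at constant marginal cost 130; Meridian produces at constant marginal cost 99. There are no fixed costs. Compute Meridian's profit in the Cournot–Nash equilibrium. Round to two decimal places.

Zephyr's profit: π_Z = (390 - 4Q)q_Z - (102q_Z). Setting ∂π_Z/∂q_Z = 0: 288 - 8q_Z - 4(q_X + q_M) = 0.
Xenon's profit: π_X = (390 - 4Q)q_X - (130q_X). Setting ∂π_X/∂q_X = 0: 260 - 8q_X - 4(q_Z + q_M) = 0.
Meridian's profit: π_M = (390 - 4Q)q_M - (99q_M). Setting ∂π_M/∂q_M = 0: 291 - 8q_M - 4(q_Z + q_X) = 0.
Summing all 3 equations gives 839 − 16Q = 0, hence Q = 839/16.
Back-substituting: q_Z = (288 − 839/4)/4 = 313/16, q_X = (260 − 839/4)/4 = 201/16, q_M = (291 − 839/4)/4 = 325/16.
Price P = 390 - 4·(839/16) = 721/4.
Meridian's profit: (721/4 - 99)·(325/16) = 1650.3906.

1650.39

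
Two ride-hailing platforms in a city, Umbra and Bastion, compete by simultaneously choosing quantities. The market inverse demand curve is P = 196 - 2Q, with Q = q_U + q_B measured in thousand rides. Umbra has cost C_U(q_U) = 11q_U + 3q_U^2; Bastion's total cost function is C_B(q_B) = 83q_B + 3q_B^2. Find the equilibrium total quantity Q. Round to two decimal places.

24.83

Umbra's profit: π_U = (196 - 2Q)q_U - (11q_U + 3q_U²). Setting ∂π_U/∂q_U = 0: 185 - 10q_U - 2(q_B) = 0.
Bastion's first-order condition: 113 - 10q_B - 2(q_U) = 0.
Rearranging gives the reaction functions q_U = (185 - 2q_B)/10 and q_B = (113 - 2q_U)/10.
Solving the pair: q_U = 203/12, q_B = 95/12.
Total output Q = 203/12 + 95/12 = 149/6.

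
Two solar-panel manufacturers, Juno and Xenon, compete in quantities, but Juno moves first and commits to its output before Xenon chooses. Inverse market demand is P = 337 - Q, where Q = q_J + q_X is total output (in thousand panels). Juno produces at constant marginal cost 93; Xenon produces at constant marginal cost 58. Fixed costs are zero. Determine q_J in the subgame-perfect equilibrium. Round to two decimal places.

104.50

The follower Xenon best-responds to any q_J: π_X = (337 - Q)q_X - 58q_X.
Follower FOC: 279 - q_J - 2q_X = 0, so q_X(q_J) = (279 - q_J)/2.
The leader anticipates this reaction. Substituting into P = 337 - Q gives P = 395/2 - (1/2)q_J, so π_J = (395/2 - (1/2)q_J)q_J - 93q_J.
Maximising: ∂π_J/∂q_J = 209/2 - q_J = 0, giving q_J = 209/2.
Then q_X = (279 - 209/2)/2 = 349/4.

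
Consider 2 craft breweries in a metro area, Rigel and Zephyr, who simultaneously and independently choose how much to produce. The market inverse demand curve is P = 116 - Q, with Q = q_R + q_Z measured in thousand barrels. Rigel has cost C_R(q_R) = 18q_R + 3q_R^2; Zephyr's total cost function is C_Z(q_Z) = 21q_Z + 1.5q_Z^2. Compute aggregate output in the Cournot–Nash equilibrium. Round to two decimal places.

Rigel's profit: π_R = (116 - Q)q_R - (18q_R + 3q_R²). Setting ∂π_R/∂q_R = 0: 98 - 8q_R - (q_Z) = 0.
Zephyr's first-order condition: 95 - 5q_Z - (q_R) = 0.
So q_R = (98 - q_Z)/8 and q_Z = (95 - q_R)/5.
Substituting one into the other gives q_R = 395/39 and q_Z = 662/39.
Total output Q = 395/39 + 662/39 = 1057/39.

27.10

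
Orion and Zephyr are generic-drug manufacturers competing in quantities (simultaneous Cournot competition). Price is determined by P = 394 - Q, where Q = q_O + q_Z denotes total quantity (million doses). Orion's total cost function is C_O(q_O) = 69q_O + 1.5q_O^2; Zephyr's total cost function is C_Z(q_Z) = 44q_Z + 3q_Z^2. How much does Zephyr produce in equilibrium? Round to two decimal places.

36.54

Orion's profit: π_O = (394 - Q)q_O - (69q_O + (3/2)q_O²). Setting ∂π_O/∂q_O = 0: 325 - 5q_O - (q_Z) = 0.
Zephyr's first-order condition: 350 - 8q_Z - (q_O) = 0.
Best responses: q_O = (325 - q_Z)/5, q_Z = (350 - q_O)/8.
Solving the pair: q_O = 750/13, q_Z = 475/13.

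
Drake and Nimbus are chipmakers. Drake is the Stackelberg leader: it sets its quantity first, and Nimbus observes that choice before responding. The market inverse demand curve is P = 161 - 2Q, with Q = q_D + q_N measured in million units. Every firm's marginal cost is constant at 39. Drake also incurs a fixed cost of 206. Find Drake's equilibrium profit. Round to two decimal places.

724.25

Solve by backward induction. Given q_D, the follower Nimbus maximises π_N = (161 - 2q_D - 2q_N)q_N - 39q_N.
∂π_N/∂q_N = 122 - 2q_D - 4q_N = 0 gives the reaction function q_N = (122 - 2q_D)/4.
Drake substitutes q_N(q_D) into its own profit: π_D = q_D(161 - 2q_D - (122 - 2q_D)/2) - 39q_D = (100 - q_D)q_D - 39q_D.
Maximising: ∂π_D/∂q_D = 61 - 2q_D = 0, giving q_D = 61/2.
Then q_N = (122 - 2·(61/2))/4 = 61/4.
Price P = 161 - 2·(183/4) = 139/2.
Drake's profit: (139/2 - 39)·(61/2) - 206 = 724.2500.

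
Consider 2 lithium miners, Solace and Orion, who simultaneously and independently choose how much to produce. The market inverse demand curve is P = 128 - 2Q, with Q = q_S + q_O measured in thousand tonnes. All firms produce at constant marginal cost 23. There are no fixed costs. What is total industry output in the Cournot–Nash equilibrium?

35

A representative firm's profit is π_i = q_i(128 - 2Q) - 23q_i.
Setting ∂π_i/∂q_i = 0 with rivals' quantities fixed: 105 - 4q_i - 2q_j = 0.
By symmetry each firm produces the same amount; substituting q_j = q_i yields q_i = 105/6 = 35/2.
Total output Q = 35/2 + 35/2 = 35.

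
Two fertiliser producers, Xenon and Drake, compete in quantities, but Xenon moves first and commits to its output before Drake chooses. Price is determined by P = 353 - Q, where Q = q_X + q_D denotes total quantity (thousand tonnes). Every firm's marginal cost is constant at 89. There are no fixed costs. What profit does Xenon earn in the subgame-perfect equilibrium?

8712

The follower Drake best-responds to any q_X: π_D = (353 - Q)q_D - 89q_D.
Setting the follower's marginal profit to zero, 264 - q_X - 2q_D = 0, i.e. q_D = (264 - q_X)/2.
Xenon substitutes q_D(q_X) into its own profit: π_X = q_X(353 - q_X - (264 - q_X)/2) - 89q_X = (221 - (1/2)q_X)q_X - 89q_X.
Maximising: ∂π_X/∂q_X = 132 - q_X = 0, giving q_X = 132.
Then q_D = (264 - 132)/2 = 66.
Price P = 353 - 198 = 155.
Xenon's profit: (155 - 89)·132 = 8712.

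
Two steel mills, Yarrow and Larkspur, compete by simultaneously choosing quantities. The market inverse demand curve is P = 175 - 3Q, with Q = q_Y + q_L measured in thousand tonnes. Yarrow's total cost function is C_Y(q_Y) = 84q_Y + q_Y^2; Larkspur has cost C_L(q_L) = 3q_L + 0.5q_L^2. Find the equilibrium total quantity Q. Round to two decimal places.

26.04

Yarrow's profit: π_Y = (175 - 3Q)q_Y - (84q_Y + q_Y²). Setting ∂π_Y/∂q_Y = 0: 91 - 8q_Y - 3(q_L) = 0.
Larkspur's first-order condition: 172 - 7q_L - 3(q_Y) = 0.
Best responses: q_Y = (91 - 3q_L)/8, q_L = (172 - 3q_Y)/7.
Solving the pair: q_Y = 121/47, q_L = 1103/47.
Total output Q = 121/47 + 1103/47 = 1224/47.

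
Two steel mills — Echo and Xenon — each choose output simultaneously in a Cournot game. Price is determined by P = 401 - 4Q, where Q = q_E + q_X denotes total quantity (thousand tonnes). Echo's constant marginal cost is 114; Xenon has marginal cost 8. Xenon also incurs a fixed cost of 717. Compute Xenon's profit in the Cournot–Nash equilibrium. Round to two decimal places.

6199.69

Echo's profit: π_E = (401 - 4Q)q_E - (114q_E). Setting ∂π_E/∂q_E = 0: 287 - 8q_E - 4(q_X) = 0.
Xenon's first-order condition: 393 - 8q_X - 4(q_E) = 0.
So q_E = (287 - 4q_X)/8 and q_X = (393 - 4q_E)/8.
Solving the pair: q_E = 181/12, q_X = 499/12.
Price P = 401 - 4·(170/3) = 523/3.
Xenon's profit: (523/3 - 8)·(499/12) - 717 = 6199.6944.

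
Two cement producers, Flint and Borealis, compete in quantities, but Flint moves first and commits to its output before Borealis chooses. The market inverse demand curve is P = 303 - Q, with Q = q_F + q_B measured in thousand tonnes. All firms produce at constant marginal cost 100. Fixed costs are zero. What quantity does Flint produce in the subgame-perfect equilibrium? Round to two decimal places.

The follower Borealis best-responds to any q_F: π_B = (303 - Q)q_B - 100q_B.
Follower FOC: 203 - q_F - 2q_B = 0, so q_B(q_F) = (203 - q_F)/2.
The leader anticipates this reaction. Substituting into P = 303 - Q gives P = 403/2 - (1/2)q_F, so π_F = (403/2 - (1/2)q_F)q_F - 100q_F.
The leader's first-order condition 203/2 - q_F = 0 yields q_F = 203/2.
Then q_B = (203 - 203/2)/2 = 203/4.

101.50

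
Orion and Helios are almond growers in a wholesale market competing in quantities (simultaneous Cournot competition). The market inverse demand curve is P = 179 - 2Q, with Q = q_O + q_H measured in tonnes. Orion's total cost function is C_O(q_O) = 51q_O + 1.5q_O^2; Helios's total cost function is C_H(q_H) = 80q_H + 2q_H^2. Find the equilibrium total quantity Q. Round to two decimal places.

24.29

Orion's profit: π_O = (179 - 2Q)q_O - (51q_O + (3/2)q_O²). Setting ∂π_O/∂q_O = 0: 128 - 7q_O - 2(q_H) = 0.
Helios's first-order condition: 99 - 8q_H - 2(q_O) = 0.
So q_O = (128 - 2q_H)/7 and q_H = (99 - 2q_O)/8.
Substituting one into the other gives q_O = 413/26 and q_H = 437/52.
Total output Q = 413/26 + 437/52 = 1263/52.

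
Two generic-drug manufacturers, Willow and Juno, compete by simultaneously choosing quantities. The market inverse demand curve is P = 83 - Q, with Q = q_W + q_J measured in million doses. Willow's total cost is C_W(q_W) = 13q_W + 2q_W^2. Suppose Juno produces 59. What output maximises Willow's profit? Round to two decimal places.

With the rival's output fixed at 59, Willow's profit is π_W = (83 - 59 - q_W)q_W - (13q_W + 2q_W²) = (24 - q_W)q_W - (13q_W + 2q_W²).
∂π_W/∂q_W = 11 - 6q_W = 0, so q_W = 11/6.

1.83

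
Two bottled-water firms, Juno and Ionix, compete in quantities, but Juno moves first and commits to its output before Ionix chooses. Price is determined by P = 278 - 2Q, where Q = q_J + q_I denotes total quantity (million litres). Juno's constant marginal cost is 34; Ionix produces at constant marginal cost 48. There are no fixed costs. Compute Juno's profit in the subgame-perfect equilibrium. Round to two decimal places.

4160.25

Solve by backward induction. Given q_J, the follower Ionix maximises π_I = (278 - 2q_J - 2q_I)q_I - 48q_I.
Setting the follower's marginal profit to zero, 230 - 2q_J - 4q_I = 0, i.e. q_I = (230 - 2q_J)/4.
Juno substitutes q_I(q_J) into its own profit: π_J = q_J(278 - 2q_J - (230 - 2q_J)/2) - 34q_J = (163 - q_J)q_J - 34q_J.
The leader's first-order condition 129 - 2q_J = 0 yields q_J = 129/2.
Then q_I = (230 - 2·(129/2))/4 = 101/4.
Price P = 278 - 2·(359/4) = 197/2.
Juno's profit: (197/2 - 34)·(129/2) = 4160.2500.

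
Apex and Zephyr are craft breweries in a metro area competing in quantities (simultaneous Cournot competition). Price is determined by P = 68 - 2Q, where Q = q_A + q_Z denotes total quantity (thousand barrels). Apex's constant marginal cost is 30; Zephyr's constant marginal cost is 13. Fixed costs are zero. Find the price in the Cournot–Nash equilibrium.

37

Apex's profit: π_A = (68 - 2Q)q_A - (30q_A). Setting ∂π_A/∂q_A = 0: 38 - 4q_A - 2(q_Z) = 0.
Zephyr's profit: π_Z = (68 - 2Q)q_Z - (13q_Z). Setting ∂π_Z/∂q_Z = 0: 55 - 4q_Z - 2(q_A) = 0.
Best responses: q_A = (38 - 2q_Z)/4, q_Z = (55 - 2q_A)/4.
Substituting one into the other gives q_A = 7/2 and q_Z = 12.
Total output Q = 31/2, so price P = 68 - 2·(31/2) = 37.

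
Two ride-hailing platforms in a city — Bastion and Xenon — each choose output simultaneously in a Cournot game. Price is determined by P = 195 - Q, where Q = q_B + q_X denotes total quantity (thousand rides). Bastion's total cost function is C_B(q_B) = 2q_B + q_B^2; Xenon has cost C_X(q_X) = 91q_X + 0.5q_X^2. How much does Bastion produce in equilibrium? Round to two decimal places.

Bastion's profit: π_B = (195 - Q)q_B - (2q_B + q_B²). Setting ∂π_B/∂q_B = 0: 193 - 4q_B - (q_X) = 0.
Xenon's first-order condition: 104 - 3q_X - (q_B) = 0.
Rearranging gives the reaction functions q_B = (193 - q_X)/4 and q_X = (104 - q_B)/3.
Solving the pair: q_B = 475/11, q_X = 223/11.

43.18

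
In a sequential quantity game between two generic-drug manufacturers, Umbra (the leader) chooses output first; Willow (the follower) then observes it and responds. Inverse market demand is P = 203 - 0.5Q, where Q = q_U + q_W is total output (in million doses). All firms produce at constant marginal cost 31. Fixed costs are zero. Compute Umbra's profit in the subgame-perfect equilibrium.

7396

Solve by backward induction. Given q_U, the follower Willow maximises π_W = (203 - (1/2)q_U - (1/2)q_W)q_W - 31q_W.
Setting the follower's marginal profit to zero, 172 - (1/2)q_U - q_W = 0, i.e. q_W = (172 - (1/2)q_U).
The leader anticipates this reaction. Substituting into P = 203 - 0.5Q gives P = 117 - (1/4)q_U, so π_U = (117 - (1/4)q_U)q_U - 31q_U.
Maximising: ∂π_U/∂q_U = 86 - (1/2)q_U = 0, giving q_U = 172.
Then q_W = (172 - (1/2)·172) = 86.
Price P = 203 - (1/2)·258 = 74.
Umbra's profit: (74 - 31)·172 = 7396.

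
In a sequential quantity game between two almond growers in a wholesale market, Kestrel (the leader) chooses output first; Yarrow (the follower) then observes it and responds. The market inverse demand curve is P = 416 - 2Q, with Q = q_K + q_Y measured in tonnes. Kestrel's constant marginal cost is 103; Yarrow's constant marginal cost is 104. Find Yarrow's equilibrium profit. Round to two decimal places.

3003.13

The follower Yarrow best-responds to any q_K: π_Y = (416 - 2Q)q_Y - 104q_Y.
Follower FOC: 312 - 2q_K - 4q_Y = 0, so q_Y(q_K) = (312 - 2q_K)/4.
Kestrel substitutes q_Y(q_K) into its own profit: π_K = q_K(416 - 2q_K - (312 - 2q_K)/2) - 103q_K = (260 - q_K)q_K - 103q_K.
The leader's first-order condition 157 - 2q_K = 0 yields q_K = 157/2.
Then q_Y = (312 - 2·(157/2))/4 = 155/4.
Price P = 416 - 2·(469/4) = 363/2.
Yarrow's profit: (363/2 - 104)·(155/4) = 3003.1250.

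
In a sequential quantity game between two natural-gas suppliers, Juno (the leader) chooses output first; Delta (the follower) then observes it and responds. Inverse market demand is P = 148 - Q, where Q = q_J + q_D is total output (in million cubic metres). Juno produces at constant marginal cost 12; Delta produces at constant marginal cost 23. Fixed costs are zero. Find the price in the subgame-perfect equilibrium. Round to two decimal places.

The follower Delta best-responds to any q_J: π_D = (148 - Q)q_D - 23q_D.
∂π_D/∂q_D = 125 - q_J - 2q_D = 0 gives the reaction function q_D = (125 - q_J)/2.
The leader anticipates this reaction. Substituting into P = 148 - Q gives P = 171/2 - (1/2)q_J, so π_J = (171/2 - (1/2)q_J)q_J - 12q_J.
Leader FOC: 147/2 - q_J = 0, so q_J = 147/2.
Then q_D = (125 - 147/2)/2 = 103/4.
Total output Q = 397/4, so price P = 148 - 397/4 = 195/4.

48.75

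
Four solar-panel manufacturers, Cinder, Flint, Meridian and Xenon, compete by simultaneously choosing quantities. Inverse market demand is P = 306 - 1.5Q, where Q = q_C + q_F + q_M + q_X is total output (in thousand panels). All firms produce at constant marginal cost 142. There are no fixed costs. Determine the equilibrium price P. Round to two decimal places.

174.80

Each firm earns π_i = (306 - 1.5Q)q_i - 142q_i.
Setting ∂π_i/∂q_i = 0 with rivals' quantities fixed: 164 - 3q_i - (3/2)·Σ_{j≠i} q_j = 0.
With identical firms every q_j equals q_i, so Σ_{j≠i} q_j = 3q_i and 164 = (15/2)q_i, giving q_i = 328/15.
Total output Q = 1312/15, so price P = 306 - (3/2)·(1312/15) = 874/5.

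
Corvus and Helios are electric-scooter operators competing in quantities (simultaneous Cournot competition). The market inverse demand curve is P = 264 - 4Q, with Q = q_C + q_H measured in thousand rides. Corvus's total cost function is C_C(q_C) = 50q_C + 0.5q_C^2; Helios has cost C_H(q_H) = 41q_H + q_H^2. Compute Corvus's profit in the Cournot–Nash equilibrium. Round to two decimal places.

Corvus's profit: π_C = (264 - 4Q)q_C - (50q_C + (1/2)q_C²). Setting ∂π_C/∂q_C = 0: 214 - 9q_C - 4(q_H) = 0.
Helios's first-order condition: 223 - 10q_H - 4(q_C) = 0.
Best responses: q_C = (214 - 4q_H)/9, q_H = (223 - 4q_C)/10.
Solving the pair: q_C = 624/37, q_H = 1151/74.
Price P = 264 - 4·32.4189 = 134.3243.
Corvus's profit: 134.3243·(624/37) - 50·(624/37) - (1/2)(624/37)² = 1279.9065.

1279.91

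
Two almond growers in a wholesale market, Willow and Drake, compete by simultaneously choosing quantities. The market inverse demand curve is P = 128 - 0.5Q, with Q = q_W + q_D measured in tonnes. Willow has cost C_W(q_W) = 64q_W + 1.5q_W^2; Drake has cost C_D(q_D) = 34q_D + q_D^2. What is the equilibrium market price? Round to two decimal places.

107.19

Willow's profit: π_W = (128 - 0.5Q)q_W - (64q_W + (3/2)q_W²). Setting ∂π_W/∂q_W = 0: 64 - 4q_W - (1/2)(q_D) = 0.
Drake's first-order condition: 94 - 3q_D - (1/2)(q_W) = 0.
So q_W = (64 - (1/2)q_D)/4 and q_D = (94 - (1/2)q_W)/3.
Solving the pair: q_W = 580/47, q_D = 1376/47.
Total output Q = 1956/47, so price P = 128 - (1/2)·(1956/47) = 107.1915.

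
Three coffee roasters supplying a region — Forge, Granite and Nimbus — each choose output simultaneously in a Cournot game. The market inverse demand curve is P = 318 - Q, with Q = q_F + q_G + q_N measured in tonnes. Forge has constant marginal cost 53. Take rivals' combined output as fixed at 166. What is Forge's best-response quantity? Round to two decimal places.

49.50

With rivals' combined output fixed at 166, Forge's profit is π_F = (318 - 166 - q_F)q_F - (53q_F) = (152 - q_F)q_F - (53q_F).
∂π_F/∂q_F = 99 - 2q_F = 0, so q_F = 99/2.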